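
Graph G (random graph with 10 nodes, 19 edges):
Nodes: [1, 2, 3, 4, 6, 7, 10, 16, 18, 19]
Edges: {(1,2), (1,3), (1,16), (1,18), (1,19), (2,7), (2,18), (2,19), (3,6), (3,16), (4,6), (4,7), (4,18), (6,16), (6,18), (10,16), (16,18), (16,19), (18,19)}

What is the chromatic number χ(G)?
χ(G) = 4

Clique number ω(G) = 4 (lower bound: χ ≥ ω).
The clique on [1, 16, 18, 19] has size 4, forcing χ ≥ 4, and the coloring below uses 4 colors, so χ(G) = 4.
A valid 4-coloring: color 1: [2, 4, 16]; color 2: [3, 7, 10, 18]; color 3: [1, 6]; color 4: [19].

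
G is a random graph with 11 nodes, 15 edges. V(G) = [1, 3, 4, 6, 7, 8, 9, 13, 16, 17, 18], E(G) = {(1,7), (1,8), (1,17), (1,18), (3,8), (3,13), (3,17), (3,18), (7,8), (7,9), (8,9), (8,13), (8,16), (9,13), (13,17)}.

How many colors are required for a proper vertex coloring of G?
Clique number ω(G) = 3 (lower bound: χ ≥ ω).
The clique on [3, 8, 13] has size 3, forcing χ ≥ 3, and the coloring below uses 3 colors, so χ(G) = 3.
A valid 3-coloring: color 1: [4, 6, 8, 17, 18]; color 2: [1, 3, 9, 16]; color 3: [7, 13].

χ(G) = 3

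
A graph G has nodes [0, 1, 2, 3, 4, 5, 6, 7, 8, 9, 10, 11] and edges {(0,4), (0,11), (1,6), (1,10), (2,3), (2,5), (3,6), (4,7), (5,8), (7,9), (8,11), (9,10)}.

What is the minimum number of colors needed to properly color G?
Clique number ω(G) = 2 (lower bound: χ ≥ ω).
The graph is bipartite (no odd cycle), so 2 colors suffice: χ(G) = 2.
A valid 2-coloring: color 1: [1, 3, 4, 5, 9, 11]; color 2: [0, 2, 6, 7, 8, 10].

χ(G) = 2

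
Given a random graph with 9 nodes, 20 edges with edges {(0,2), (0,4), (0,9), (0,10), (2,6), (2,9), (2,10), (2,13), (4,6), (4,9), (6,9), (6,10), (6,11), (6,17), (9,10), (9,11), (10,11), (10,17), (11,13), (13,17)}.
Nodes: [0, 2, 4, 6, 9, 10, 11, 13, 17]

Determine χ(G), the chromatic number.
Clique number ω(G) = 4 (lower bound: χ ≥ ω).
The clique on [0, 2, 9, 10] has size 4, forcing χ ≥ 4, and the coloring below uses 4 colors, so χ(G) = 4.
A valid 4-coloring: color 1: [4, 10, 13]; color 2: [0, 6]; color 3: [9, 17]; color 4: [2, 11].

χ(G) = 4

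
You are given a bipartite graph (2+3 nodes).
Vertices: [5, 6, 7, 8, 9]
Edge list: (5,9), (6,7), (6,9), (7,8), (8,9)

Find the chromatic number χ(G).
Clique number ω(G) = 2 (lower bound: χ ≥ ω).
The graph is bipartite (no odd cycle), so 2 colors suffice: χ(G) = 2.
A valid 2-coloring: color 1: [7, 9]; color 2: [5, 6, 8].

χ(G) = 2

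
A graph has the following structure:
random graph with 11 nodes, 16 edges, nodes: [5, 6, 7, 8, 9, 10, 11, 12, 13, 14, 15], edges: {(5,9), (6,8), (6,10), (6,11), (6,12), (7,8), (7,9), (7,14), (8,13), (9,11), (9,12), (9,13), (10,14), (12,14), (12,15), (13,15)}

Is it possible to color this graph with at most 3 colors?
Yes, G is 3-colorable

A valid 3-coloring: color 1: [6, 9, 14, 15]; color 2: [5, 7, 10, 11, 12, 13]; color 3: [8].
(χ(G) = 3 ≤ 3.)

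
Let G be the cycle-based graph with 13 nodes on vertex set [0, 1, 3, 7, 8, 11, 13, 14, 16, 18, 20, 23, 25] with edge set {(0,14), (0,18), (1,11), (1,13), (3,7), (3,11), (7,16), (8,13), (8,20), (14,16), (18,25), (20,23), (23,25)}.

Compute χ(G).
Clique number ω(G) = 2 (lower bound: χ ≥ ω).
Odd cycle [3, 7, 16, 14, 0, 18, 25, 23, 20, 8, 13, 1, 11] needs 3 colors (χ ≥ 3).
The coloring below uses 3 colors, so χ(G) = 3.
A valid 3-coloring: color 1: [0, 1, 3, 16, 20, 25]; color 2: [7, 8, 11, 14, 18, 23]; color 3: [13].

χ(G) = 3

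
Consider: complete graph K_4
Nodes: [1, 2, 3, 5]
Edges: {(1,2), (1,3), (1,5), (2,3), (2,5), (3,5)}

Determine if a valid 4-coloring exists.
Yes, G is 4-colorable

A valid 4-coloring: color 1: [2]; color 2: [5]; color 3: [1]; color 4: [3].
(χ(G) = 4 ≤ 4.)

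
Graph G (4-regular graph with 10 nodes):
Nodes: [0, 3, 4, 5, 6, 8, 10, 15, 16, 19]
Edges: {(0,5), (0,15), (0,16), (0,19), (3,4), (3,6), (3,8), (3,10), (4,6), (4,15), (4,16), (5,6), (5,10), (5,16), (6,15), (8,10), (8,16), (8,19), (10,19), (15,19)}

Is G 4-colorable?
A valid 4-coloring: color 1: [3, 5, 15]; color 2: [6, 16, 19]; color 3: [0, 4, 10]; color 4: [8].
(χ(G) = 4 ≤ 4.)

Yes, G is 4-colorable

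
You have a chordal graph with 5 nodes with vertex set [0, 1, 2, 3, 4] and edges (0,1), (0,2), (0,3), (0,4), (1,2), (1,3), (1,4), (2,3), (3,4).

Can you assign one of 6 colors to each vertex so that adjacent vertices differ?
Yes, G is 6-colorable

A valid 6-coloring: color 1: [1]; color 2: [3]; color 3: [0]; color 4: [2, 4].
(χ(G) = 4 ≤ 6.)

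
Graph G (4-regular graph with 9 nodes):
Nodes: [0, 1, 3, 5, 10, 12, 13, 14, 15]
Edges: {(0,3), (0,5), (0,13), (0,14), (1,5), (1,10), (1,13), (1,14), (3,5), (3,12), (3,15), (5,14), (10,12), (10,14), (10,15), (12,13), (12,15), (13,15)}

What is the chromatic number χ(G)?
Clique number ω(G) = 3 (lower bound: χ ≥ ω).
Suppose a proper 3-coloring c exists. The clique [0, 3, 5] takes 3 distinct colors; by symmetry let c(0) = 1, c(3) = 2, c(5) = 3.
- Vertex 14: neighbors [0, 5] already have colors [1, 3] ⇒ c(14) = 2.
- Vertex 1: neighbors [14, 5] already have colors [2, 3] ⇒ c(1) = 1.
- Vertex 10: neighbors [1, 14] already have colors [1, 2] ⇒ c(10) = 3.
- Vertex 12: neighbors [3, 10] already have colors [2, 3] ⇒ c(12) = 1.
- Vertex 15: neighbors [12, 3, 10] already have colors [1, 2, 3] — all 3 colors blocked. Contradiction.
The forced assignments end in a contradiction, so G has no proper 3-coloring (χ ≥ 4).
The coloring below uses 4 colors, so χ(G) = 4.
A valid 4-coloring: color 1: [0, 1, 12]; color 2: [5, 10, 13]; color 3: [3, 14]; color 4: [15].

χ(G) = 4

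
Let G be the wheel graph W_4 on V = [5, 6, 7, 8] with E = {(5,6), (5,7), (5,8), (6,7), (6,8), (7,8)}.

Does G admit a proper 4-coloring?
A valid 4-coloring: color 1: [8]; color 2: [5]; color 3: [7]; color 4: [6].
(χ(G) = 4 ≤ 4.)

Yes, G is 4-colorable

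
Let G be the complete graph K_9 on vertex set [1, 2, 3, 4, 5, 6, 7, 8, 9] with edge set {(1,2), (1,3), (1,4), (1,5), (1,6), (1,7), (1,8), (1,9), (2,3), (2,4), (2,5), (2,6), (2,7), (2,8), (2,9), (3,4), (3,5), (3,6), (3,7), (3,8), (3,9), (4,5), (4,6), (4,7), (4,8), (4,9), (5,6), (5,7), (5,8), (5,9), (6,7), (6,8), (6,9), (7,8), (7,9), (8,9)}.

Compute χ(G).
χ(G) = 9

Clique number ω(G) = 9 (lower bound: χ ≥ ω).
The clique on [1, 2, 3, 4, 5, 6, 7, 8, 9] has size 9, forcing χ ≥ 9, and the coloring below uses 9 colors, so χ(G) = 9.
A valid 9-coloring: color 1: [6]; color 2: [1]; color 3: [3]; color 4: [5]; color 5: [7]; color 6: [4]; color 7: [9]; color 8: [8]; color 9: [2].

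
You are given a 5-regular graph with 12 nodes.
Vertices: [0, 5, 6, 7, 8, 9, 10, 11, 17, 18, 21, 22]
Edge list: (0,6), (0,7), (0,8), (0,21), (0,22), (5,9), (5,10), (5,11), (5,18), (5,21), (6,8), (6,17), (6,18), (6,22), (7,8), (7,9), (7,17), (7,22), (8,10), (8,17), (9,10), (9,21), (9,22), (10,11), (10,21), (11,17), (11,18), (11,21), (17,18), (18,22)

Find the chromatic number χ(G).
χ(G) = 4

Clique number ω(G) = 4 (lower bound: χ ≥ ω).
The clique on [5, 9, 10, 21] has size 4, forcing χ ≥ 4, and the coloring below uses 4 colors, so χ(G) = 4.
A valid 4-coloring: color 1: [0, 9, 11]; color 2: [5, 17, 22]; color 3: [8, 18, 21]; color 4: [6, 7, 10].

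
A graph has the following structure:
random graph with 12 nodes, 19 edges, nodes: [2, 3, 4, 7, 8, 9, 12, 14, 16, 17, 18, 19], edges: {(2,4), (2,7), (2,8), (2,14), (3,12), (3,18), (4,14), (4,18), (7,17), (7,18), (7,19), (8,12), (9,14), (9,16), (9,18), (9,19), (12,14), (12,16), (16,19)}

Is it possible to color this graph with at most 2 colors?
No, G is not 2-colorable

The clique on vertices [2, 4, 14] has size 3 > 2, so it alone needs 3 colors.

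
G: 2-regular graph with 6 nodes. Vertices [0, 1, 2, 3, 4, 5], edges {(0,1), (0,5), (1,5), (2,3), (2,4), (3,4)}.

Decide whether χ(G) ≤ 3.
A valid 3-coloring: color 1: [1, 3]; color 2: [0, 4]; color 3: [2, 5].
(χ(G) = 3 ≤ 3.)

Yes, G is 3-colorable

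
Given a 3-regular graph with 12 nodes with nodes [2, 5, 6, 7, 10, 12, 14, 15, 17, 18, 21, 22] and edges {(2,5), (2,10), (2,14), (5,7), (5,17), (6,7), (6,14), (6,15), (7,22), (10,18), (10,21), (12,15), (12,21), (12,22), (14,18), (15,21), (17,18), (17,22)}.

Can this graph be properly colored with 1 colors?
The clique on vertices [12, 15, 21] has size 3 > 1, so it alone needs 3 colors.

No, G is not 1-colorable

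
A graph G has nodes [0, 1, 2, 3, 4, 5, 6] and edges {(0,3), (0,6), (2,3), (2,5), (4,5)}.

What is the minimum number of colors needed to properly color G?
χ(G) = 2

Clique number ω(G) = 2 (lower bound: χ ≥ ω).
The graph is bipartite (no odd cycle), so 2 colors suffice: χ(G) = 2.
A valid 2-coloring: color 1: [1, 3, 5, 6]; color 2: [0, 2, 4].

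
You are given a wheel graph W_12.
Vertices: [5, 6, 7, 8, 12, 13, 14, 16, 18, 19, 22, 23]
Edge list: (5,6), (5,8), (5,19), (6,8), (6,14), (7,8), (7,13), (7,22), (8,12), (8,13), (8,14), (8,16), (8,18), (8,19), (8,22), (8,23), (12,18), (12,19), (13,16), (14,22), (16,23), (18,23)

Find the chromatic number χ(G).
Clique number ω(G) = 3 (lower bound: χ ≥ ω).
Odd cycle [13, 16, 23, 18, 12, 19, 5, 6, 14, 22, 7] needs 3 colors (χ ≥ 3).
Vertex 8 is adjacent to every vertex of [5, 6, 7, 12, 13, 14, 16, 18, 19, 22, 23], which already need 3 colors among themselves, so 8 needs a new color (χ ≥ 4).
The coloring below uses 4 colors, so χ(G) = 4.
A valid 4-coloring: color 1: [8]; color 2: [5, 12, 13, 22, 23]; color 3: [6, 7, 16, 18, 19]; color 4: [14].

χ(G) = 4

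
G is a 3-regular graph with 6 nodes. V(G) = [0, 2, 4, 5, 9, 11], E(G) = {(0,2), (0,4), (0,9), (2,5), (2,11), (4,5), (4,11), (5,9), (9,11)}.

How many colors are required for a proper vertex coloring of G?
χ(G) = 2

Clique number ω(G) = 2 (lower bound: χ ≥ ω).
The graph is bipartite (no odd cycle), so 2 colors suffice: χ(G) = 2.
A valid 2-coloring: color 1: [2, 4, 9]; color 2: [0, 5, 11].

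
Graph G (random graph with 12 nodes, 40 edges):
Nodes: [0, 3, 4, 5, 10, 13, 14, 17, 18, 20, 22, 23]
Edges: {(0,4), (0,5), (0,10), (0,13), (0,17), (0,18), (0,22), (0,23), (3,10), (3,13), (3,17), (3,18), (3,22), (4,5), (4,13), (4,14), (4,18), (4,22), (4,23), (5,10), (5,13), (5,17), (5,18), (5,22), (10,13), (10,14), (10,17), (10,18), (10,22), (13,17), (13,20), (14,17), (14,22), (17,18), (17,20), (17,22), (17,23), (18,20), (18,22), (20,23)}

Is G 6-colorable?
A valid 6-coloring: color 1: [4, 17]; color 2: [10, 20]; color 3: [0, 3, 14]; color 4: [13, 22, 23]; color 5: [18]; color 6: [5].
(χ(G) = 6 ≤ 6.)

Yes, G is 6-colorable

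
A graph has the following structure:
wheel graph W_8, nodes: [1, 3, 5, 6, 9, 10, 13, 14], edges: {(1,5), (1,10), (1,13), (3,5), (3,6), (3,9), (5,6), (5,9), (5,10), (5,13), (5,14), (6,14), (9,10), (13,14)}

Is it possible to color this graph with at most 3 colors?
Odd cycle [14, 13, 1, 10, 9, 3, 6] needs 3 colors (χ ≥ 3).
Vertex 5 is adjacent to every vertex of [1, 3, 6, 9, 10, 13, 14], which already need 3 colors among themselves, so 5 needs a new color (χ ≥ 4).
Hence χ(G) ≥ 4 > 3, so no proper 3-coloring exists.

No, G is not 3-colorable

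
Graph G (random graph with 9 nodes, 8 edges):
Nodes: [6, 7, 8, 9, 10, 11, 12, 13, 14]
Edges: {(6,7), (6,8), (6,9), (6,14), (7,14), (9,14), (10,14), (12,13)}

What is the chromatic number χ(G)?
Clique number ω(G) = 3 (lower bound: χ ≥ ω).
The clique on [6, 9, 14] has size 3, forcing χ ≥ 3, and the coloring below uses 3 colors, so χ(G) = 3.
A valid 3-coloring: color 1: [6, 10, 11, 13]; color 2: [8, 12, 14]; color 3: [7, 9].

χ(G) = 3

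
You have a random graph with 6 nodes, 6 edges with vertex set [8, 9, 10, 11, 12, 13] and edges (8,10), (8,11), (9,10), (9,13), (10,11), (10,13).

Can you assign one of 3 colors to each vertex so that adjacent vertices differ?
A valid 3-coloring: color 1: [10, 12]; color 2: [11, 13]; color 3: [8, 9].
(χ(G) = 3 ≤ 3.)

Yes, G is 3-colorable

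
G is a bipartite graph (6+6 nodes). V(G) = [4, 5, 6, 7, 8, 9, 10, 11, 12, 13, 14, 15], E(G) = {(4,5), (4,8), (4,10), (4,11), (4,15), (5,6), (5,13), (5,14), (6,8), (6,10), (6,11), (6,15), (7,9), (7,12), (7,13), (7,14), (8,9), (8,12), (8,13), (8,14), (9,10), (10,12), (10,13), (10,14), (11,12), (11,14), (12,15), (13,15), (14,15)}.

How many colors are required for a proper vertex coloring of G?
Clique number ω(G) = 2 (lower bound: χ ≥ ω).
The graph is bipartite (no odd cycle), so 2 colors suffice: χ(G) = 2.
A valid 2-coloring: color 1: [4, 6, 9, 12, 13, 14]; color 2: [5, 7, 8, 10, 11, 15].

χ(G) = 2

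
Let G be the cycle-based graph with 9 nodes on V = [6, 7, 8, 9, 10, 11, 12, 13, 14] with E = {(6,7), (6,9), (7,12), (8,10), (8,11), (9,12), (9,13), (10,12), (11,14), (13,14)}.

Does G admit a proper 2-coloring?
Odd cycle [9, 12, 10, 8, 11, 14, 13] needs 3 colors (χ ≥ 3).
Hence χ(G) ≥ 3 > 2, so no proper 2-coloring exists.

No, G is not 2-colorable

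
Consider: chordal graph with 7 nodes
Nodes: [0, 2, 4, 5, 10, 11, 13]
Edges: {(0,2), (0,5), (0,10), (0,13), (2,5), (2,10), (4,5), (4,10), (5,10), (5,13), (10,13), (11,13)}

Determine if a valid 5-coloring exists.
A valid 5-coloring: color 1: [10, 11]; color 2: [5]; color 3: [0, 4]; color 4: [2, 13].
(χ(G) = 4 ≤ 5.)

Yes, G is 5-colorable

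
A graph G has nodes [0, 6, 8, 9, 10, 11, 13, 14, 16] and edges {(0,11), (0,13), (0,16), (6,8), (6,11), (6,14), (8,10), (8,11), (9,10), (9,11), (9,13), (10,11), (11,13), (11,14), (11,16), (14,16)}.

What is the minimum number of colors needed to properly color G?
χ(G) = 3

Clique number ω(G) = 3 (lower bound: χ ≥ ω).
The clique on [0, 11, 16] has size 3, forcing χ ≥ 3, and the coloring below uses 3 colors, so χ(G) = 3.
A valid 3-coloring: color 1: [11]; color 2: [6, 10, 13, 16]; color 3: [0, 8, 9, 14].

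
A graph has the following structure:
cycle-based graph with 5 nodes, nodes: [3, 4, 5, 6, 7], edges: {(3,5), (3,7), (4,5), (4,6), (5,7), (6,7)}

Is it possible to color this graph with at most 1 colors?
No, G is not 1-colorable

The clique on vertices [3, 5, 7] has size 3 > 1, so it alone needs 3 colors.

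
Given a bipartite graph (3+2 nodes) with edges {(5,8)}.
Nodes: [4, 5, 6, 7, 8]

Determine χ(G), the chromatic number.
χ(G) = 2

Clique number ω(G) = 2 (lower bound: χ ≥ ω).
The graph is bipartite (no odd cycle), so 2 colors suffice: χ(G) = 2.
A valid 2-coloring: color 1: [4, 5, 6, 7]; color 2: [8].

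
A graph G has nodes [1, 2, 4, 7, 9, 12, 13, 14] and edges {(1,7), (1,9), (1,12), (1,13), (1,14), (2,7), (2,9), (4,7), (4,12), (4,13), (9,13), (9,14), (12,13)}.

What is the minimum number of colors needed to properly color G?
χ(G) = 3

Clique number ω(G) = 3 (lower bound: χ ≥ ω).
The clique on [1, 9, 13] has size 3, forcing χ ≥ 3, and the coloring below uses 3 colors, so χ(G) = 3.
A valid 3-coloring: color 1: [1, 2, 4]; color 2: [7, 9, 12]; color 3: [13, 14].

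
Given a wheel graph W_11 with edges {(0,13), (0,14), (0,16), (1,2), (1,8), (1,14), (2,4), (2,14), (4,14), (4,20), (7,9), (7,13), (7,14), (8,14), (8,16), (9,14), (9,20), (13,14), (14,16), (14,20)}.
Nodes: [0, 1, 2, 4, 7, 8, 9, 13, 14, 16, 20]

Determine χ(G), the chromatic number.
χ(G) = 3

Clique number ω(G) = 3 (lower bound: χ ≥ ω).
The clique on [0, 14, 16] has size 3, forcing χ ≥ 3, and the coloring below uses 3 colors, so χ(G) = 3.
A valid 3-coloring: color 1: [14]; color 2: [1, 4, 9, 13, 16]; color 3: [0, 2, 7, 8, 20].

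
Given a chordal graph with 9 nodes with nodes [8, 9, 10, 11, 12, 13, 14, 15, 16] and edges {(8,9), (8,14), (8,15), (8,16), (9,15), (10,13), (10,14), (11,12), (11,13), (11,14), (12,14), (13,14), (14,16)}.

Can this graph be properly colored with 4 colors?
A valid 4-coloring: color 1: [14, 15]; color 2: [8, 12, 13]; color 3: [9, 10, 11, 16].
(χ(G) = 3 ≤ 4.)

Yes, G is 4-colorable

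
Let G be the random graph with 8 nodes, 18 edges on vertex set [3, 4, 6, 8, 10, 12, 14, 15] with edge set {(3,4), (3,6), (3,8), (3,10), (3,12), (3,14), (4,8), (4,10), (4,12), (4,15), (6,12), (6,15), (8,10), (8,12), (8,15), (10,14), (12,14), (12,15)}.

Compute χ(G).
χ(G) = 4

Clique number ω(G) = 4 (lower bound: χ ≥ ω).
The clique on [3, 4, 8, 10] has size 4, forcing χ ≥ 4, and the coloring below uses 4 colors, so χ(G) = 4.
A valid 4-coloring: color 1: [10, 12]; color 2: [3, 15]; color 3: [6, 8, 14]; color 4: [4].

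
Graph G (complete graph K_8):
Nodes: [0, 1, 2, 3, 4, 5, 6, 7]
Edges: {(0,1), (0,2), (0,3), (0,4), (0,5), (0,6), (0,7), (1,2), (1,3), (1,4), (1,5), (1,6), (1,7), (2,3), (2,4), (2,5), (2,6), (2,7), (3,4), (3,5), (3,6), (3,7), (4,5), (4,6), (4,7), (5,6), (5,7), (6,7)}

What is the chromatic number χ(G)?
χ(G) = 8

Clique number ω(G) = 8 (lower bound: χ ≥ ω).
The clique on [0, 1, 2, 3, 4, 5, 6, 7] has size 8, forcing χ ≥ 8, and the coloring below uses 8 colors, so χ(G) = 8.
A valid 8-coloring: color 1: [6]; color 2: [1]; color 3: [0]; color 4: [3]; color 5: [4]; color 6: [7]; color 7: [5]; color 8: [2].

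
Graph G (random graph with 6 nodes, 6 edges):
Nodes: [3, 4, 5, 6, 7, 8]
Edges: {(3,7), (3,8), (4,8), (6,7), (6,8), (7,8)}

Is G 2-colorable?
The clique on vertices [3, 7, 8] has size 3 > 2, so it alone needs 3 colors.

No, G is not 2-colorable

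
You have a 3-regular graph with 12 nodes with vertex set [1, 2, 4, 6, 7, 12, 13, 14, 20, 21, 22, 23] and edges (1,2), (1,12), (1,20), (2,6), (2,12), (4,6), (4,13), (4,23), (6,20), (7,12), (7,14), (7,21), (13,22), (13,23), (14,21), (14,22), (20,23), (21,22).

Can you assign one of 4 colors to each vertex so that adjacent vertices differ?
A valid 4-coloring: color 1: [2, 4, 7, 20, 22]; color 2: [1, 6, 21, 23]; color 3: [12, 13, 14].
(χ(G) = 3 ≤ 4.)

Yes, G is 4-colorable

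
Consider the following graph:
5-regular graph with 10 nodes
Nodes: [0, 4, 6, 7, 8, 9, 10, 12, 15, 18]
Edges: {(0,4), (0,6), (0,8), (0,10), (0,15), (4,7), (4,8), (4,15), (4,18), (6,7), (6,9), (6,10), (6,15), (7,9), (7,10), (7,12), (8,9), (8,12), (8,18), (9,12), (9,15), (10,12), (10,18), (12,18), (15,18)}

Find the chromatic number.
χ(G) = 4

Clique number ω(G) = 3 (lower bound: χ ≥ ω).
Odd cycle [9, 15, 0, 10, 7] needs 3 colors (χ ≥ 3).
Vertex 6 is adjacent to every vertex of [0, 7, 9, 10, 15], which already need 3 colors among themselves, so 6 needs a new color (χ ≥ 4).
The coloring below uses 4 colors, so χ(G) = 4.
A valid 4-coloring: color 1: [8, 10, 15]; color 2: [4, 6, 12]; color 3: [0, 9, 18]; color 4: [7].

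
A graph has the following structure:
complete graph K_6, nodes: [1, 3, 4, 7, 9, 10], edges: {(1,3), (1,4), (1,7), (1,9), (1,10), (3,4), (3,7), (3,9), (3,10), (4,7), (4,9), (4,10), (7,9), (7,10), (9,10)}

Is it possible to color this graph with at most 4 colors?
The clique on vertices [1, 3, 4, 7, 9, 10] has size 6 > 4, so it alone needs 6 colors.

No, G is not 4-colorable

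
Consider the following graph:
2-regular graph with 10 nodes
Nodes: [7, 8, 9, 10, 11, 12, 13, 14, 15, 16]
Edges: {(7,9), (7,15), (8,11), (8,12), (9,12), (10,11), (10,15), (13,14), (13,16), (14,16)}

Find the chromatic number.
Clique number ω(G) = 3 (lower bound: χ ≥ ω).
The clique on [13, 14, 16] has size 3, forcing χ ≥ 3, and the coloring below uses 3 colors, so χ(G) = 3.
A valid 3-coloring: color 1: [7, 8, 10, 14]; color 2: [11, 12, 13, 15]; color 3: [9, 16].

χ(G) = 3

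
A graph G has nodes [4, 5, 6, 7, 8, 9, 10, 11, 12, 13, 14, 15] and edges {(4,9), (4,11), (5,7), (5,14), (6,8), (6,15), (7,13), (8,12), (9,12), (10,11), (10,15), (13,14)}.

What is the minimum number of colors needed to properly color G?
Clique number ω(G) = 2 (lower bound: χ ≥ ω).
The graph is bipartite (no odd cycle), so 2 colors suffice: χ(G) = 2.
A valid 2-coloring: color 1: [4, 5, 6, 10, 12, 13]; color 2: [7, 8, 9, 11, 14, 15].

χ(G) = 2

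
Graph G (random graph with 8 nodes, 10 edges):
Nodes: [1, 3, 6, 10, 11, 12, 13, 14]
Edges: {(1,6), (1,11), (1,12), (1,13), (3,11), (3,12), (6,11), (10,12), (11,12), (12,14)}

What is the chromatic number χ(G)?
Clique number ω(G) = 3 (lower bound: χ ≥ ω).
The clique on [1, 11, 12] has size 3, forcing χ ≥ 3, and the coloring below uses 3 colors, so χ(G) = 3.
A valid 3-coloring: color 1: [6, 12, 13]; color 2: [1, 3, 10, 14]; color 3: [11].

χ(G) = 3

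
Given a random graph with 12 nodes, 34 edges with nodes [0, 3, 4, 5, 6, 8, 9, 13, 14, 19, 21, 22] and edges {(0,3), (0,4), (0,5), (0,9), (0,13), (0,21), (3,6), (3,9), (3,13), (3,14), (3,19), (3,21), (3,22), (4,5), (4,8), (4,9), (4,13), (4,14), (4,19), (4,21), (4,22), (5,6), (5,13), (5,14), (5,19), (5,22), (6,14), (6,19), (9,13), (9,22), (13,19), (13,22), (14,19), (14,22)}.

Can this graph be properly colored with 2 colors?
No, G is not 2-colorable

The clique on vertices [0, 3, 9, 13] has size 4 > 2, so it alone needs 4 colors.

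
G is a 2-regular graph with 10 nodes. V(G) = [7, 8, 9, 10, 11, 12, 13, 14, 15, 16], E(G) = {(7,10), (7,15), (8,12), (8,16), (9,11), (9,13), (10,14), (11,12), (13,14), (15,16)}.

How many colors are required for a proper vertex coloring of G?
Clique number ω(G) = 2 (lower bound: χ ≥ ω).
The graph is bipartite (no odd cycle), so 2 colors suffice: χ(G) = 2.
A valid 2-coloring: color 1: [8, 10, 11, 13, 15]; color 2: [7, 9, 12, 14, 16].

χ(G) = 2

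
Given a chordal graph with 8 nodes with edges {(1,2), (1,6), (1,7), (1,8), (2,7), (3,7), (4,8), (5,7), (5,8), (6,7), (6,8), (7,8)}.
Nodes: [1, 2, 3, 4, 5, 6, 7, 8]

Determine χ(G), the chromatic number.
χ(G) = 4

Clique number ω(G) = 4 (lower bound: χ ≥ ω).
The clique on [1, 6, 7, 8] has size 4, forcing χ ≥ 4, and the coloring below uses 4 colors, so χ(G) = 4.
A valid 4-coloring: color 1: [4, 7]; color 2: [2, 3, 8]; color 3: [1, 5]; color 4: [6].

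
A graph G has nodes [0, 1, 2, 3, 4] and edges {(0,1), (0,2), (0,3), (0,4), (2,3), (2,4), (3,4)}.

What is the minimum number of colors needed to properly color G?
χ(G) = 4

Clique number ω(G) = 4 (lower bound: χ ≥ ω).
The clique on [0, 2, 3, 4] has size 4, forcing χ ≥ 4, and the coloring below uses 4 colors, so χ(G) = 4.
A valid 4-coloring: color 1: [0]; color 2: [1, 2]; color 3: [3]; color 4: [4].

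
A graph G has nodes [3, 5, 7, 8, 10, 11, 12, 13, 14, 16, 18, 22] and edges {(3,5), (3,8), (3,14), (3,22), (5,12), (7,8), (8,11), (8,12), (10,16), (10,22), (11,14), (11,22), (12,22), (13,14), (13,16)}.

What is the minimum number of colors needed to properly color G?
Clique number ω(G) = 2 (lower bound: χ ≥ ω).
The graph is bipartite (no odd cycle), so 2 colors suffice: χ(G) = 2.
A valid 2-coloring: color 1: [3, 7, 10, 11, 12, 13, 18]; color 2: [5, 8, 14, 16, 22].

χ(G) = 2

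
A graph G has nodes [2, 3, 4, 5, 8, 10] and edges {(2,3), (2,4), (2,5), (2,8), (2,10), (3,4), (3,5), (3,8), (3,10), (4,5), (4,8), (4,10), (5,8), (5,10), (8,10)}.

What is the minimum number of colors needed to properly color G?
Clique number ω(G) = 6 (lower bound: χ ≥ ω).
The clique on [2, 3, 4, 5, 8, 10] has size 6, forcing χ ≥ 6, and the coloring below uses 6 colors, so χ(G) = 6.
A valid 6-coloring: color 1: [4]; color 2: [3]; color 3: [2]; color 4: [5]; color 5: [8]; color 6: [10].

χ(G) = 6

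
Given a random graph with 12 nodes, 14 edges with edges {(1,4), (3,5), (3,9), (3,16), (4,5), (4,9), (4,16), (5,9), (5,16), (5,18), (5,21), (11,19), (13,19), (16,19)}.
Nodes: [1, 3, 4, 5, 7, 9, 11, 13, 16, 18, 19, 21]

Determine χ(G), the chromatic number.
Clique number ω(G) = 3 (lower bound: χ ≥ ω).
The clique on [3, 5, 16] has size 3, forcing χ ≥ 3, and the coloring below uses 3 colors, so χ(G) = 3.
A valid 3-coloring: color 1: [1, 5, 7, 19]; color 2: [9, 11, 13, 16, 18, 21]; color 3: [3, 4].

χ(G) = 3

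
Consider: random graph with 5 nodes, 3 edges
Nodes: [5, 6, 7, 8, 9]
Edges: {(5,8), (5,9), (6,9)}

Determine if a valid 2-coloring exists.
Yes, G is 2-colorable

A valid 2-coloring: color 1: [7, 8, 9]; color 2: [5, 6].
(χ(G) = 2 ≤ 2.)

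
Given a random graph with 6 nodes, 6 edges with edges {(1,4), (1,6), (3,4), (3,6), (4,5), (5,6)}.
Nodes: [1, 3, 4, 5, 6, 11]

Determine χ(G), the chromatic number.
Clique number ω(G) = 2 (lower bound: χ ≥ ω).
The graph is bipartite (no odd cycle), so 2 colors suffice: χ(G) = 2.
A valid 2-coloring: color 1: [4, 6, 11]; color 2: [1, 3, 5].

χ(G) = 2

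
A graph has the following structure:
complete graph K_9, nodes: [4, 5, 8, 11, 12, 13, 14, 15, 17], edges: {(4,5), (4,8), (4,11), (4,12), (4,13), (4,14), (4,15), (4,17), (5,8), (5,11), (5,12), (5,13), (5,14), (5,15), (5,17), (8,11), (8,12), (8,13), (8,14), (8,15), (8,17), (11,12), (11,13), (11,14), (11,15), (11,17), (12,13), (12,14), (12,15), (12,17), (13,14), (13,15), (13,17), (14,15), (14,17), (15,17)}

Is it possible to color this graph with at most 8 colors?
The clique on vertices [4, 5, 8, 11, 12, 13, 14, 15, 17] has size 9 > 8, so it alone needs 9 colors.

No, G is not 8-colorable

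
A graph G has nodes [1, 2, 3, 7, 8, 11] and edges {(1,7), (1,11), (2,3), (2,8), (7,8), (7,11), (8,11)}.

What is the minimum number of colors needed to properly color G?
Clique number ω(G) = 3 (lower bound: χ ≥ ω).
The clique on [7, 8, 11] has size 3, forcing χ ≥ 3, and the coloring below uses 3 colors, so χ(G) = 3.
A valid 3-coloring: color 1: [1, 3, 8]; color 2: [2, 7]; color 3: [11].

χ(G) = 3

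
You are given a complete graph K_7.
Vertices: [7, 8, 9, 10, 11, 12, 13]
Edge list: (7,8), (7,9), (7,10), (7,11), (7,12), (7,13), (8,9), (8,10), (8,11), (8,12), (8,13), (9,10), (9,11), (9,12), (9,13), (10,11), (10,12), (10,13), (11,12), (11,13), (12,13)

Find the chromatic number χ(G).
χ(G) = 7

Clique number ω(G) = 7 (lower bound: χ ≥ ω).
The clique on [7, 8, 9, 10, 11, 12, 13] has size 7, forcing χ ≥ 7, and the coloring below uses 7 colors, so χ(G) = 7.
A valid 7-coloring: color 1: [9]; color 2: [12]; color 3: [8]; color 4: [10]; color 5: [13]; color 6: [11]; color 7: [7].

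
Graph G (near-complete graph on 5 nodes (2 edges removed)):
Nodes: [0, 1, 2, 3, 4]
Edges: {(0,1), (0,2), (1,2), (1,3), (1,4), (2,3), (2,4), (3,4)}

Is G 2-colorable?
No, G is not 2-colorable

The clique on vertices [1, 2, 3, 4] has size 4 > 2, so it alone needs 4 colors.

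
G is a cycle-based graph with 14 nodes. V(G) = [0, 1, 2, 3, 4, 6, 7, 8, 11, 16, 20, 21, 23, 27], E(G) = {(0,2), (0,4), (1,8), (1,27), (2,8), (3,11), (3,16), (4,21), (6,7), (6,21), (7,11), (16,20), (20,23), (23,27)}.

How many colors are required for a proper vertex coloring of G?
χ(G) = 2

Clique number ω(G) = 2 (lower bound: χ ≥ ω).
The graph is bipartite (no odd cycle), so 2 colors suffice: χ(G) = 2.
A valid 2-coloring: color 1: [0, 3, 7, 8, 20, 21, 27]; color 2: [1, 2, 4, 6, 11, 16, 23].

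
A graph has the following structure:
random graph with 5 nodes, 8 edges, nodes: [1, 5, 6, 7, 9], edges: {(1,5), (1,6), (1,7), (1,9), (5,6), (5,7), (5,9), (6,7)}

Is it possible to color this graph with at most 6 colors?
A valid 6-coloring: color 1: [5]; color 2: [1]; color 3: [7, 9]; color 4: [6].
(χ(G) = 4 ≤ 6.)

Yes, G is 6-colorable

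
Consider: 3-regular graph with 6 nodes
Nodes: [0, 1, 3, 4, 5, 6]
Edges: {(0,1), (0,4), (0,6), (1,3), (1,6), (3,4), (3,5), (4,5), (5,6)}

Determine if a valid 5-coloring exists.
A valid 5-coloring: color 1: [0, 5]; color 2: [1, 4]; color 3: [3, 6].
(χ(G) = 3 ≤ 5.)

Yes, G is 5-colorable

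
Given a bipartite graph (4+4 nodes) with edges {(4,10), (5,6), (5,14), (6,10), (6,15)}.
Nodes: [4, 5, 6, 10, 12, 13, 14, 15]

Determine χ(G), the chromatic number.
Clique number ω(G) = 2 (lower bound: χ ≥ ω).
The graph is bipartite (no odd cycle), so 2 colors suffice: χ(G) = 2.
A valid 2-coloring: color 1: [4, 6, 12, 13, 14]; color 2: [5, 10, 15].

χ(G) = 2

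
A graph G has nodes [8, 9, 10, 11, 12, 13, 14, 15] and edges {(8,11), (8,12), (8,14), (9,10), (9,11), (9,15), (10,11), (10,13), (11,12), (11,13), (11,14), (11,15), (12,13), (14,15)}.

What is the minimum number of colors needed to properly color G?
Clique number ω(G) = 3 (lower bound: χ ≥ ω).
Odd cycle [10, 9, 15, 14, 8, 12, 13] needs 3 colors (χ ≥ 3).
Vertex 11 is adjacent to every vertex of [8, 9, 10, 12, 13, 14, 15], which already need 3 colors among themselves, so 11 needs a new color (χ ≥ 4).
The coloring below uses 4 colors, so χ(G) = 4.
A valid 4-coloring: color 1: [11]; color 2: [10, 12, 15]; color 3: [9, 13, 14]; color 4: [8].

χ(G) = 4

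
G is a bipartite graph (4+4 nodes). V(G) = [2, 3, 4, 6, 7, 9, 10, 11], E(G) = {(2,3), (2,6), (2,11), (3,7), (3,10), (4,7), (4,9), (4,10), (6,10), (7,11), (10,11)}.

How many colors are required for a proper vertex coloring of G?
Clique number ω(G) = 2 (lower bound: χ ≥ ω).
The graph is bipartite (no odd cycle), so 2 colors suffice: χ(G) = 2.
A valid 2-coloring: color 1: [2, 7, 9, 10]; color 2: [3, 4, 6, 11].

χ(G) = 2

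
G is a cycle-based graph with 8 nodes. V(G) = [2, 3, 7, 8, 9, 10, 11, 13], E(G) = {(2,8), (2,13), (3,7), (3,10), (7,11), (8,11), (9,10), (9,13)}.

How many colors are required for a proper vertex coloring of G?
χ(G) = 2

Clique number ω(G) = 2 (lower bound: χ ≥ ω).
The graph is bipartite (no odd cycle), so 2 colors suffice: χ(G) = 2.
A valid 2-coloring: color 1: [7, 8, 10, 13]; color 2: [2, 3, 9, 11].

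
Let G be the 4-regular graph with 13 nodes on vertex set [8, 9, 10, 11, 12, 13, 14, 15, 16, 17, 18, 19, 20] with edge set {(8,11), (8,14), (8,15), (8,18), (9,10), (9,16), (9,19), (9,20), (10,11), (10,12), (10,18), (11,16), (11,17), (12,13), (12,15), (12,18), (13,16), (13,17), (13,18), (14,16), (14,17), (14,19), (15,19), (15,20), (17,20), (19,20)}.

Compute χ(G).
Clique number ω(G) = 3 (lower bound: χ ≥ ω).
The clique on [9, 19, 20] has size 3, forcing χ ≥ 3, and the coloring below uses 3 colors, so χ(G) = 3.
A valid 3-coloring: color 1: [8, 12, 16, 17, 19]; color 2: [10, 13, 14, 20]; color 3: [9, 11, 15, 18].

χ(G) = 3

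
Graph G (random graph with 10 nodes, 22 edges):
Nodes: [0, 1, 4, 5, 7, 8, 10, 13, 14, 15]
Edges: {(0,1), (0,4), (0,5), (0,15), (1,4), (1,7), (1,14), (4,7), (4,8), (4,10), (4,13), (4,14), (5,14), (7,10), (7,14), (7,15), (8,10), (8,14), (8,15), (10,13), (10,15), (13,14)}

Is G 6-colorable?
Yes, G is 6-colorable

A valid 6-coloring: color 1: [4, 5, 15]; color 2: [0, 10, 14]; color 3: [7, 8, 13]; color 4: [1].
(χ(G) = 4 ≤ 6.)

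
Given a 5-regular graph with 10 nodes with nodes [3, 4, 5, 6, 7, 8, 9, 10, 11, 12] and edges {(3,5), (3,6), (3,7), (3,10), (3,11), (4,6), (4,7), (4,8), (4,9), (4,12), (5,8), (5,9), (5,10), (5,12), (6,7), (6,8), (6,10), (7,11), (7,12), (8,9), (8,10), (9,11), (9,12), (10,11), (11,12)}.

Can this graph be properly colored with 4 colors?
A valid 4-coloring: color 1: [7, 9, 10]; color 2: [3, 8, 12]; color 3: [4, 5, 11]; color 4: [6].
(χ(G) = 4 ≤ 4.)

Yes, G is 4-colorable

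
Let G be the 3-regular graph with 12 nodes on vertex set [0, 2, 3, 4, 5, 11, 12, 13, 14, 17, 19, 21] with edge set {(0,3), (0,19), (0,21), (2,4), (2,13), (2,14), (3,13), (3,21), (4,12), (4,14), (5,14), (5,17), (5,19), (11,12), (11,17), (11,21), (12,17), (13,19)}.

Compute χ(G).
χ(G) = 3

Clique number ω(G) = 3 (lower bound: χ ≥ ω).
The clique on [0, 3, 21] has size 3, forcing χ ≥ 3, and the coloring below uses 3 colors, so χ(G) = 3.
A valid 3-coloring: color 1: [14, 17, 19, 21]; color 2: [0, 4, 5, 11, 13]; color 3: [2, 3, 12].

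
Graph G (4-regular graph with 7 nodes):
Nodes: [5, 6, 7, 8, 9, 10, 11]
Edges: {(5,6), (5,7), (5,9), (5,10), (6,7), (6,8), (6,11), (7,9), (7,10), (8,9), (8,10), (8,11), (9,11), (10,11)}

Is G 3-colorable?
A valid 3-coloring: color 1: [7, 8]; color 2: [6, 9, 10]; color 3: [5, 11].
(χ(G) = 3 ≤ 3.)

Yes, G is 3-colorable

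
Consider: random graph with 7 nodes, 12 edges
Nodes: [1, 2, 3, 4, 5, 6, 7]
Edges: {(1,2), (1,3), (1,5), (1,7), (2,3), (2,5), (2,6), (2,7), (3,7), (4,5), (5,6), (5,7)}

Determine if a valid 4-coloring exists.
Yes, G is 4-colorable

A valid 4-coloring: color 1: [3, 5]; color 2: [2, 4]; color 3: [6, 7]; color 4: [1].
(χ(G) = 4 ≤ 4.)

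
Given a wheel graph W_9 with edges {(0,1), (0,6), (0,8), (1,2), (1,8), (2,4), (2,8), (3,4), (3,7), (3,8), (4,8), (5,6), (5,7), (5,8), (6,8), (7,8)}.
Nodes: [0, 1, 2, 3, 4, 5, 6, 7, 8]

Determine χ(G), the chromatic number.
χ(G) = 3

Clique number ω(G) = 3 (lower bound: χ ≥ ω).
The clique on [0, 1, 8] has size 3, forcing χ ≥ 3, and the coloring below uses 3 colors, so χ(G) = 3.
A valid 3-coloring: color 1: [8]; color 2: [1, 4, 6, 7]; color 3: [0, 2, 3, 5].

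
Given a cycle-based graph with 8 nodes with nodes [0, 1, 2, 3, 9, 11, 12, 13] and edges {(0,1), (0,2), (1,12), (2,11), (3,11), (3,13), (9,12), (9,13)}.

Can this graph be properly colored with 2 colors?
A valid 2-coloring: color 1: [1, 2, 3, 9]; color 2: [0, 11, 12, 13].
(χ(G) = 2 ≤ 2.)

Yes, G is 2-colorable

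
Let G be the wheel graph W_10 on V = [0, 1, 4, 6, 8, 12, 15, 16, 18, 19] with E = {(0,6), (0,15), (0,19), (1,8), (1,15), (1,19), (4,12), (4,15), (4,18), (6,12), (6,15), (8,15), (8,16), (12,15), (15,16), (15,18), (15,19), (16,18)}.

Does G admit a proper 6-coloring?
A valid 6-coloring: color 1: [15]; color 2: [0, 8, 12, 18]; color 3: [1, 4, 6, 16]; color 4: [19].
(χ(G) = 4 ≤ 6.)

Yes, G is 6-colorable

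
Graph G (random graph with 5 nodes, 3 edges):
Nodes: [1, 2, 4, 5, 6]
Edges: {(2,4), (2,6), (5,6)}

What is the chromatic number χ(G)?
χ(G) = 2

Clique number ω(G) = 2 (lower bound: χ ≥ ω).
The graph is bipartite (no odd cycle), so 2 colors suffice: χ(G) = 2.
A valid 2-coloring: color 1: [1, 2, 5]; color 2: [4, 6].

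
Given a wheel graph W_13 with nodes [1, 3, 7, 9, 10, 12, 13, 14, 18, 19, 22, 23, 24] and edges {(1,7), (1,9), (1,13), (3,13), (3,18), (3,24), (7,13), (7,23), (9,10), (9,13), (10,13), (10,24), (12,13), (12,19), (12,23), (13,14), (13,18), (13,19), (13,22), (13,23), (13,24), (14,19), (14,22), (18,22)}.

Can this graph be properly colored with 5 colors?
A valid 5-coloring: color 1: [13]; color 2: [7, 9, 12, 14, 18, 24]; color 3: [1, 3, 10, 19, 22, 23].
(χ(G) = 3 ≤ 5.)

Yes, G is 5-colorable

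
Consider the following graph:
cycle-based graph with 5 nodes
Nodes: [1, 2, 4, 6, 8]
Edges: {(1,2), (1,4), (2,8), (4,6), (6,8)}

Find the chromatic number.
Clique number ω(G) = 2 (lower bound: χ ≥ ω).
Odd cycle [4, 6, 8, 2, 1] needs 3 colors (χ ≥ 3).
The coloring below uses 3 colors, so χ(G) = 3.
A valid 3-coloring: color 1: [2, 4]; color 2: [1, 6]; color 3: [8].

χ(G) = 3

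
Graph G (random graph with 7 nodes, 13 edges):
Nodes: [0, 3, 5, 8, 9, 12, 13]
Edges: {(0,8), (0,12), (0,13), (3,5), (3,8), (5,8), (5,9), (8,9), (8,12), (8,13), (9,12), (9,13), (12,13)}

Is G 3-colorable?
No, G is not 3-colorable

The clique on vertices [0, 8, 12, 13] has size 4 > 3, so it alone needs 4 colors.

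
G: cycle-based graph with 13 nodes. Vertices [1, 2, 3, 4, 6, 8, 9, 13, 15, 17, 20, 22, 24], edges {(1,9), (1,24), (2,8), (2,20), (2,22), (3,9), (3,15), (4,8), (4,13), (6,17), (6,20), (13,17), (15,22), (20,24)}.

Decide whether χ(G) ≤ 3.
Yes, G is 3-colorable

A valid 3-coloring: color 1: [2, 4, 9, 15, 17, 24]; color 2: [1, 3, 8, 13, 20, 22]; color 3: [6].
(χ(G) = 3 ≤ 3.)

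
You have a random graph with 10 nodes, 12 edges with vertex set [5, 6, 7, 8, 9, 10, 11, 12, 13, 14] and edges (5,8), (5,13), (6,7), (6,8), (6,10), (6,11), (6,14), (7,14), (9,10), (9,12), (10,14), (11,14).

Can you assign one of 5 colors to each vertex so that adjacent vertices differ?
A valid 5-coloring: color 1: [5, 6, 9]; color 2: [8, 12, 13, 14]; color 3: [7, 10, 11].
(χ(G) = 3 ≤ 5.)

Yes, G is 5-colorable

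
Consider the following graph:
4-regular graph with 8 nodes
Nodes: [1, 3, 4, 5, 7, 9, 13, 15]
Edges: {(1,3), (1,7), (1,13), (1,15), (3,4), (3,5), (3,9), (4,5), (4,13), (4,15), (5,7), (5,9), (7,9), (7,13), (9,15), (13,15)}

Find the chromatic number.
Clique number ω(G) = 3 (lower bound: χ ≥ ω).
The clique on [1, 7, 13] has size 3, forcing χ ≥ 3, and the coloring below uses 3 colors, so χ(G) = 3.
A valid 3-coloring: color 1: [5, 13]; color 2: [1, 4, 9]; color 3: [3, 7, 15].

χ(G) = 3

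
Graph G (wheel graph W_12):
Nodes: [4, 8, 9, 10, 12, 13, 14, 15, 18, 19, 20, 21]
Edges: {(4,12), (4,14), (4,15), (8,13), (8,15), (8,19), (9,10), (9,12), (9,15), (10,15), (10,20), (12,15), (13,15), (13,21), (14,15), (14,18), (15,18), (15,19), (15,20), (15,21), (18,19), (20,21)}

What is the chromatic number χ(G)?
χ(G) = 4

Clique number ω(G) = 3 (lower bound: χ ≥ ω).
Odd cycle [13, 8, 19, 18, 14, 4, 12, 9, 10, 20, 21] needs 3 colors (χ ≥ 3).
Vertex 15 is adjacent to every vertex of [4, 8, 9, 10, 12, 13, 14, 18, 19, 20, 21], which already need 3 colors among themselves, so 15 needs a new color (χ ≥ 4).
The coloring below uses 4 colors, so χ(G) = 4.
A valid 4-coloring: color 1: [15]; color 2: [12, 13, 14, 19, 20]; color 3: [4, 8, 9, 18, 21]; color 4: [10].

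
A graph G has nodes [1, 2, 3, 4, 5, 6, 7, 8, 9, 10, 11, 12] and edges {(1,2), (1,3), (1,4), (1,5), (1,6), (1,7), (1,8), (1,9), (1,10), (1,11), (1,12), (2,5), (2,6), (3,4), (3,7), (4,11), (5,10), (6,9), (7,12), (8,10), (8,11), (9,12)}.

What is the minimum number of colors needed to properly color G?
χ(G) = 4

Clique number ω(G) = 3 (lower bound: χ ≥ ω).
Odd cycle [6, 2, 5, 10, 8, 11, 4, 3, 7, 12, 9] needs 3 colors (χ ≥ 3).
Vertex 1 is adjacent to every vertex of [2, 3, 4, 5, 6, 7, 8, 9, 10, 11, 12], which already need 3 colors among themselves, so 1 needs a new color (χ ≥ 4).
The coloring below uses 4 colors, so χ(G) = 4.
A valid 4-coloring: color 1: [1]; color 2: [4, 5, 6, 8, 12]; color 3: [2, 3, 9, 10, 11]; color 4: [7].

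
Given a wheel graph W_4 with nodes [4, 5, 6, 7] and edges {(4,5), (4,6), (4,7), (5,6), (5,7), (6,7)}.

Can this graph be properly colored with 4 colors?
Yes, G is 4-colorable

A valid 4-coloring: color 1: [5]; color 2: [6]; color 3: [7]; color 4: [4].
(χ(G) = 4 ≤ 4.)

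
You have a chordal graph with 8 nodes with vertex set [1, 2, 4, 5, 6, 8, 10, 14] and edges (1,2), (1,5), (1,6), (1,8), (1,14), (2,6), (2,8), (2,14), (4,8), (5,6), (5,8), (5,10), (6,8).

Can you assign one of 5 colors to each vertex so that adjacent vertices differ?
Yes, G is 5-colorable

A valid 5-coloring: color 1: [1, 4, 10]; color 2: [8, 14]; color 3: [6]; color 4: [2, 5].
(χ(G) = 4 ≤ 5.)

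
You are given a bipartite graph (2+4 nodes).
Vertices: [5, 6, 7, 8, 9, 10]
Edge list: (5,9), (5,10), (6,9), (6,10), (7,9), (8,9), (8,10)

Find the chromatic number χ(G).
Clique number ω(G) = 2 (lower bound: χ ≥ ω).
The graph is bipartite (no odd cycle), so 2 colors suffice: χ(G) = 2.
A valid 2-coloring: color 1: [9, 10]; color 2: [5, 6, 7, 8].

χ(G) = 2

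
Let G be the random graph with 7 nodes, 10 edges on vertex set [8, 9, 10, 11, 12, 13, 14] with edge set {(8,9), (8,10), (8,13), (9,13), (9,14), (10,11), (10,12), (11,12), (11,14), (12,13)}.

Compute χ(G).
χ(G) = 3

Clique number ω(G) = 3 (lower bound: χ ≥ ω).
The clique on [8, 9, 13] has size 3, forcing χ ≥ 3, and the coloring below uses 3 colors, so χ(G) = 3.
A valid 3-coloring: color 1: [8, 11]; color 2: [10, 13, 14]; color 3: [9, 12].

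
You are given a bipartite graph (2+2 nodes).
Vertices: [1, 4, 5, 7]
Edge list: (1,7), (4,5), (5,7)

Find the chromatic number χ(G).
Clique number ω(G) = 2 (lower bound: χ ≥ ω).
The graph is bipartite (no odd cycle), so 2 colors suffice: χ(G) = 2.
A valid 2-coloring: color 1: [1, 5]; color 2: [4, 7].

χ(G) = 2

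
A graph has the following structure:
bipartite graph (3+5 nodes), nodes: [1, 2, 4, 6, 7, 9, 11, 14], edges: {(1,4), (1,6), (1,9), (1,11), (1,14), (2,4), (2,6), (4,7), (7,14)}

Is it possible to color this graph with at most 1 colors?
Edge (1,4) forces its endpoints to differ, so 1 color is not enough.

No, G is not 1-colorable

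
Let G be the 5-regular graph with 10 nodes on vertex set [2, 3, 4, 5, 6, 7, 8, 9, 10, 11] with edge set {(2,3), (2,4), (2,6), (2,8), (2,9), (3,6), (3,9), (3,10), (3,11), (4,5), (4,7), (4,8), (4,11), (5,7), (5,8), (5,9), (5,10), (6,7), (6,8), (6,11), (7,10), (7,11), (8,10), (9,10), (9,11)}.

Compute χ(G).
Clique number ω(G) = 3 (lower bound: χ ≥ ω).
Suppose a proper 3-coloring c exists. The clique [2, 3, 6] takes 3 distinct colors; by symmetry let c(2) = 1, c(3) = 2, c(6) = 3.
- Vertex 8: neighbors [2, 6] already have colors [1, 3] ⇒ c(8) = 2.
- Vertex 4: neighbors [2, 8] already have colors [1, 2] ⇒ c(4) = 3.
- Vertex 5: neighbors [8, 4] already have colors [2, 3] ⇒ c(5) = 1.
- Vertex 7: neighbors [5, 4] already have colors [1, 3] ⇒ c(7) = 2.
- Vertex 9: neighbors [2, 3] already have colors [1, 2] ⇒ c(9) = 3.
- Vertex 10: neighbors [5, 3, 9] already have colors [1, 2, 3] — all 3 colors blocked. Contradiction.
The forced assignments end in a contradiction, so G has no proper 3-coloring (χ ≥ 4).
The coloring below uses 4 colors, so χ(G) = 4.
A valid 4-coloring: color 1: [4, 6, 9]; color 2: [3, 7, 8]; color 3: [2, 5, 11]; color 4: [10].

χ(G) = 4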